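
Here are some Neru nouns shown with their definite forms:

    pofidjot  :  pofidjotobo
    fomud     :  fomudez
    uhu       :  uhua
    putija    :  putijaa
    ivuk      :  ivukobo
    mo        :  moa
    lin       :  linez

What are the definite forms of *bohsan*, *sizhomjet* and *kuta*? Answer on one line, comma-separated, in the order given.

The pattern is voicing of the final sound: -obo when the stem ends in a voiceless consonant (*pofidjot*, *ivuk*); -ez when the stem ends in a voiced consonant (*fomud*, *lin*); -a when the stem ends in a vowel (*uhu*, *putija*, *mo*).
*bohsan*: final sound = /n/, a voiced consonant → -ez → *bohsanez*.
The final sound of *sizhomjet* is /t/, which is a voiceless consonant, so the suffix is -obo, giving *sizhomjetobo*.
*kuta* — final sound /a/ (a vowel) → -a → *kutaa*.

bohsanez, sizhomjetobo, kutaa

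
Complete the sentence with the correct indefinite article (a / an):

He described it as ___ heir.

an

The indefinite article is chosen by the initial *sound* of the following word, not its spelling.
*heir* begins with the sound /ɛ/ (silent h) — a vowel sound.
So the article is *an*: He described it as an heir.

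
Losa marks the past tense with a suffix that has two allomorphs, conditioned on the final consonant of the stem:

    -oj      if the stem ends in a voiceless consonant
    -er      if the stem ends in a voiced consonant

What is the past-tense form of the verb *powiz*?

*powiz* — final consonant /z/ (voiced) → -er → *powizer*.

powizer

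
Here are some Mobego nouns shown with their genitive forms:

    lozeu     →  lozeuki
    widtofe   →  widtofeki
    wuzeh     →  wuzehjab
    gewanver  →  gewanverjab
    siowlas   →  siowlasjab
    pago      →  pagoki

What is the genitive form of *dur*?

durjab

Looking at the final sound of each stem: -jab when the stem ends in a consonant (*wuzeh*, *gewanver*, *siowlas*); -ki when the stem ends in a vowel (*lozeu*, *widtofe*, *pago*).
*dur*: final sound = /r/, a consonant → -jab → *durjab*.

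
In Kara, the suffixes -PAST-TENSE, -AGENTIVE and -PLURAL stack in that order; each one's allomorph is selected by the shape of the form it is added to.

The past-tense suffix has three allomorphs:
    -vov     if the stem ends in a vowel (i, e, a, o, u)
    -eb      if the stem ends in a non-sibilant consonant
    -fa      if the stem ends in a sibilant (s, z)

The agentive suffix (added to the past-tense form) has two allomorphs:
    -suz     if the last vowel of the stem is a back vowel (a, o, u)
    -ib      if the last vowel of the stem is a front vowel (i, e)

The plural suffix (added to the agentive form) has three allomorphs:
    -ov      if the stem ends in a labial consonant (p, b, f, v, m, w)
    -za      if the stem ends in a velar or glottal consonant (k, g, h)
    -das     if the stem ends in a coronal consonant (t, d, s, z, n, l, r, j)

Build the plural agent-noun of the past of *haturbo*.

The final sound of *haturbo* is /o/, which is a vowel, so the past-tense suffix is -vov, giving *haturbovov*.
Since the last vowel of the past-tense form *haturbovov* is /o/ (a back vowel), it takes -suz, giving *haturbovovsuz*.
The agentive form *haturbovovsuz*: final consonant = /z/, coronal → -das → *haturbovovsuzdas*.

haturbovovsuzdas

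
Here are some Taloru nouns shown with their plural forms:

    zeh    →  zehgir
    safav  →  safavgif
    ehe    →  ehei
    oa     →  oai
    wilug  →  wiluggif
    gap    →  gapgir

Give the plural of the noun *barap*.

Looking at the final sound of each stem: -gir when the stem ends in a voiceless consonant (*zeh*, *gap*); -gif when the stem ends in a voiced consonant (*safav*, *wilug*); -i when the stem ends in a vowel (*ehe*, *oa*).
*barap*: final sound = /p/, a voiceless consonant → -gir → *barapgir*.

barapgir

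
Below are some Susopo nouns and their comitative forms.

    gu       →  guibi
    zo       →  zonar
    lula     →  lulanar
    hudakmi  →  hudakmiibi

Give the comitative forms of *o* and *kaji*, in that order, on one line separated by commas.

The alternation tracks the last vowel of the stem — -ibi when the last vowel of the stem is a high vowel (*gu*, *hudakmi*); -nar when the last vowel of the stem is a non-high vowel (*zo*, *lula*).
The last vowel of *o* is /o/, which is a non-high vowel, so the suffix is -nar, giving *onar*.
*kaji*: last vowel = /i/, a high vowel → -ibi → *kajiibi*.

onar, kajiibi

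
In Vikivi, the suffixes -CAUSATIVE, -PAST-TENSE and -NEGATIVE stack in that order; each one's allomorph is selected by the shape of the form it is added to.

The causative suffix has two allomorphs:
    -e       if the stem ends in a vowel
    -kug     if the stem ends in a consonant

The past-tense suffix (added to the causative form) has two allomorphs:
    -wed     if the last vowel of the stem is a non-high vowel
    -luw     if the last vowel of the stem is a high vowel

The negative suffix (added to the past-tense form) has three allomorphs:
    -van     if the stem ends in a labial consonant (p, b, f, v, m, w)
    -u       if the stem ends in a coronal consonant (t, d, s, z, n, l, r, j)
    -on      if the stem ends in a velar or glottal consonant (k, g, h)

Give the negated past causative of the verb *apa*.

Since the final sound of *apa* is /a/ (a vowel), it takes -e, giving *apae*.
The causative form *apae* — last vowel /e/ (a non-high vowel) → -wed → *apaewed*.
Since the final consonant of the past-tense form *apaewed* is /d/ (coronal), it takes -u, giving *apaewedu*.

apaewedu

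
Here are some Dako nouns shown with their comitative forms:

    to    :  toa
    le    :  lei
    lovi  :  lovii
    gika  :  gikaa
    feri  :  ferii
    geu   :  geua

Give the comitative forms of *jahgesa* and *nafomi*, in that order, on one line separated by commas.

jahgesaa, nafomii

The suffix is conditioned by the last vowel: -i when the last vowel of the stem is a front vowel (*le*, *lovi*, *feri*); -a when the last vowel of the stem is a back vowel (*to*, *gika*, *geu*).
*jahgesa*: last vowel = /a/, a back vowel → -a → *jahgesaa*.
The last vowel of *nafomi* is /i/, which is a front vowel, so the suffix is -i, giving *nafomii*.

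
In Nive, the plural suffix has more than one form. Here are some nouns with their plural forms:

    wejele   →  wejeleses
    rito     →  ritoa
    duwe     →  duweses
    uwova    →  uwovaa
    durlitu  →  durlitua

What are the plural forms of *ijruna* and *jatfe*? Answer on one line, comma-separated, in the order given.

ijrunaa, jatfeses

The alternation tracks the last vowel of the stem — -ses when the last vowel of the stem is a front vowel (*wejele*, *duwe*); -a when the last vowel of the stem is a back vowel (*rito*, *uwova*, *durlitu*).
*ijruna* — last vowel /a/ (a back vowel) → -a → *ijrunaa*.
*jatfe* — last vowel /e/ (a front vowel) → -ses → *jatfeses*.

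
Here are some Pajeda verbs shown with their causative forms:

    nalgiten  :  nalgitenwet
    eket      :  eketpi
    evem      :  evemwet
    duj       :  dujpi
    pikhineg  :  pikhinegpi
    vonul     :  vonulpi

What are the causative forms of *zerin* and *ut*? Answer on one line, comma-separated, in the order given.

zerinwet, utpi

The suffix is conditioned by the final consonant: -wet when the stem ends in a nasal (*nalgiten*, *evem*); -pi when the stem ends in a non-nasal consonant (*eket*, *duj*, *pikhineg*, *vonul*).
*zerin*: final consonant = /n/, a nasal → -wet → *zerinwet*.
The final consonant of *ut* is /t/, which is non-nasal, so the suffix is -pi, giving *utpi*.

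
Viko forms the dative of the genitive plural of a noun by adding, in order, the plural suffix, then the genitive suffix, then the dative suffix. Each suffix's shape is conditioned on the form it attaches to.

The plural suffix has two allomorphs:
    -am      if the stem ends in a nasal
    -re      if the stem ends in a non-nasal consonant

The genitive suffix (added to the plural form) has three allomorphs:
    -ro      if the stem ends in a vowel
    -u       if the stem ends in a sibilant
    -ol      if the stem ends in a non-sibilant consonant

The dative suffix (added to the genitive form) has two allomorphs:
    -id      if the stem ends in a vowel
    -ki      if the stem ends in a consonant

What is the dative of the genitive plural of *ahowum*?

ahowumamolki

*ahowum*: final consonant = /m/, a nasal → -am → *ahowumam*.
The plural form *ahowumam*: final sound = /m/, a non-sibilant consonant → -ol → *ahowumamol*.
Since the final sound of the genitive form *ahowumamol* is /l/ (a consonant), it takes -ki, giving *ahowumamolki*.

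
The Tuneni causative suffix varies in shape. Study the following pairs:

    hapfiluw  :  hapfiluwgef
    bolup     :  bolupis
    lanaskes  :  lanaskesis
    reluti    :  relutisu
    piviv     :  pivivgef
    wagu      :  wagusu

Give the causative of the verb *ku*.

kusu

The pattern is voicing of the final sound: -is when the stem ends in a voiceless consonant (*bolup*, *lanaskes*); -gef when the stem ends in a voiced consonant (*hapfiluw*, *piviv*); -su when the stem ends in a vowel (*reluti*, *wagu*).
Since the final sound of *ku* is /u/ (a vowel), it takes -su, giving *kusu*.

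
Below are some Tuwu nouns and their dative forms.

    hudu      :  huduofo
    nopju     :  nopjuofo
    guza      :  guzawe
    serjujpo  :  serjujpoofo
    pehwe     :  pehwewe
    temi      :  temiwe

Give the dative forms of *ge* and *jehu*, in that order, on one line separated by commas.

The alternation tracks the last vowel of the stem — -ofo when the last vowel of the stem is a rounded vowel (*hudu*, *nopju*, *serjujpo*); -we when the last vowel of the stem is an unrounded vowel (*guza*, *pehwe*, *temi*).
*ge*: last vowel = /e/, an unrounded vowel → -we → *gewe*.
The last vowel of *jehu* is /u/, which is a rounded vowel, so the suffix is -ofo, giving *jehuofo*.

gewe, jehuofo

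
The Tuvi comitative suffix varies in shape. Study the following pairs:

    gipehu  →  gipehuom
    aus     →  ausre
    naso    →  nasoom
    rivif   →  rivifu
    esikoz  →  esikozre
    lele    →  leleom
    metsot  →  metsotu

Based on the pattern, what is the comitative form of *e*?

The suffix is conditioned by the final sound: -re when the stem ends in a sibilant (*aus*, *esikoz*); -u when the stem ends in a non-sibilant consonant (*rivif*, *metsot*); -om when the stem ends in a vowel (*gipehu*, *naso*, *lele*).
The final sound of *e* is /e/, which is a vowel, so the suffix is -om, giving *eom*.

eom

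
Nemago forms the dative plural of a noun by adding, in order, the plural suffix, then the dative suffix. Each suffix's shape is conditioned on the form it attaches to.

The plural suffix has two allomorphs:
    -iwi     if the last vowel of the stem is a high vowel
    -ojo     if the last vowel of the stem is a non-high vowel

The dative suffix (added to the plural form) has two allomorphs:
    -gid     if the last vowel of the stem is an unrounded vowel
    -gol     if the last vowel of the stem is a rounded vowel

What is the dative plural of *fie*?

*fie* — last vowel /e/ (a non-high vowel) → -ojo → *fieojo*.
Since the last vowel of the plural form *fieojo* is /o/ (a rounded vowel), it takes -gol, giving *fieojogol*.

fieojogol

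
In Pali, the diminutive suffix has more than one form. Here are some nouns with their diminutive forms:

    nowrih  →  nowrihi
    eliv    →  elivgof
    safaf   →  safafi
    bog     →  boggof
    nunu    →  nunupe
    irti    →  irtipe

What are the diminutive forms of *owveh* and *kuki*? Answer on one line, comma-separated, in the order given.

owvehi, kukipe

Looking at the final sound of each stem: -i when the stem ends in a voiceless consonant (*nowrih*, *safaf*); -gof when the stem ends in a voiced consonant (*eliv*, *bog*); -pe when the stem ends in a vowel (*nunu*, *irti*).
*owveh* — final sound /h/ (a voiceless consonant) → -i → *owvehi*.
Since the final sound of *kuki* is /i/ (a vowel), it takes -pe, giving *kukipe*.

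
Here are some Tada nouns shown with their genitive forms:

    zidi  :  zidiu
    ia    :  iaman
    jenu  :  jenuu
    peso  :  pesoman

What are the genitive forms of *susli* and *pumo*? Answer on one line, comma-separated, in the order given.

susliu, pumoman

Looking at the last vowel of each stem: -u when the last vowel of the stem is a high vowel (*zidi*, *jenu*); -man when the last vowel of the stem is a non-high vowel (*ia*, *peso*).
*susli*: last vowel = /i/, a high vowel → -u → *susliu*.
The last vowel of *pumo* is /o/, which is a non-high vowel, so the suffix is -man, giving *pumoman*.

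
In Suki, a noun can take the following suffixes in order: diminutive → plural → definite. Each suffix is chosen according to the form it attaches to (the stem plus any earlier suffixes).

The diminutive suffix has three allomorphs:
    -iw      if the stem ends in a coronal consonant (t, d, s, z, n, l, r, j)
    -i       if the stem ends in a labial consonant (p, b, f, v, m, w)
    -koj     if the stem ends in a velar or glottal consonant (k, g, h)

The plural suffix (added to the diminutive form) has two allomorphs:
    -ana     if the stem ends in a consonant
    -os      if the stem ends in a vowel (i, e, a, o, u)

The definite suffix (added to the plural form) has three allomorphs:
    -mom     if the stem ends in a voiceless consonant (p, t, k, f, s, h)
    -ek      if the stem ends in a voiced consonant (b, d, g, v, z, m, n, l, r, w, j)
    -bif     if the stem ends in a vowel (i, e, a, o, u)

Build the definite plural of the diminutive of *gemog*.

Since the final consonant of *gemog* is /g/ (velar/glottal), it takes -koj, giving *gemogkoj*.
The diminutive form *gemogkoj*: final sound = /j/, a consonant → -ana → *gemogkojana*.
Since the final sound of the plural form *gemogkojana* is /a/ (a vowel), it takes -bif, giving *gemogkojanabif*.

gemogkojanabif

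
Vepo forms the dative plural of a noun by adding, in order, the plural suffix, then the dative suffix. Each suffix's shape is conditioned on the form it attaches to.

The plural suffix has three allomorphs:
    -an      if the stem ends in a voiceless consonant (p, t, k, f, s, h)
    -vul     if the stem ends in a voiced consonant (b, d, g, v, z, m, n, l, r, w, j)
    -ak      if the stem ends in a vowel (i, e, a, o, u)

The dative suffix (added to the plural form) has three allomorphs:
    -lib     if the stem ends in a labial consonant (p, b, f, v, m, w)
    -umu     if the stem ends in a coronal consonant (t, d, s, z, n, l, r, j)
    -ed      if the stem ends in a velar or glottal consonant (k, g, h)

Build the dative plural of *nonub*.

Since the final sound of *nonub* is /b/ (a voiced consonant), it takes -vul, giving *nonubvul*.
The plural form *nonubvul*: final consonant = /l/, coronal → -umu → *nonubvulumu*.

nonubvulumu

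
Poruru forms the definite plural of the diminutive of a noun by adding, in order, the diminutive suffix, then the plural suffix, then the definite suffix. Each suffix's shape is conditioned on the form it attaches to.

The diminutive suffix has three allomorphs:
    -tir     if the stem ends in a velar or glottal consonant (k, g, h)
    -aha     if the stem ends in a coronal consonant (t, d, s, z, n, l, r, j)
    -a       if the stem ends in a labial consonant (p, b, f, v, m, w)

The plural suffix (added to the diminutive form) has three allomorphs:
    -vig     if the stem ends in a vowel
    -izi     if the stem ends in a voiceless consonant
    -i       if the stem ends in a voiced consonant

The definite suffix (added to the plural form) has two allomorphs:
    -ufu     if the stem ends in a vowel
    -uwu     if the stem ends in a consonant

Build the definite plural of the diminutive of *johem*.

johemaviguwu

Since the final consonant of *johem* is /m/ (labial), it takes -a, giving *johema*.
The diminutive form *johema*: final sound = /a/, a vowel → -vig → *johemavig*.
The plural form *johemavig* — final sound /g/ (a consonant) → -uwu → *johemaviguwu*.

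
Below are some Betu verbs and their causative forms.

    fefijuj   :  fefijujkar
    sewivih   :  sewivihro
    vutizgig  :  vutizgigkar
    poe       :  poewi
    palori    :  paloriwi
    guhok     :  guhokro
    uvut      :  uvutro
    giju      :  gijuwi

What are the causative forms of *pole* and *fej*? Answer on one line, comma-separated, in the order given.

Looking at the final sound of each stem: -ro when the stem ends in a voiceless consonant (*sewivih*, *guhok*, *uvut*); -kar when the stem ends in a voiced consonant (*fefijuj*, *vutizgig*); -wi when the stem ends in a vowel (*poe*, *palori*, *giju*).
Since the final sound of *pole* is /e/ (a vowel), it takes -wi, giving *polewi*.
The final sound of *fej* is /j/, which is a voiced consonant, so the suffix is -kar, giving *fejkar*.

polewi, fejkar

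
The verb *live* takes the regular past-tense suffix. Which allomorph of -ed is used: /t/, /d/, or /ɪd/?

The stem *live* ends in a voiced sound other than /d/.
The -ed suffix is realized as /ɪd/ after /t, d/; as /t/ after other voiceless consonants; and as /d/ after other voiced sounds.
So -ed on *live* is pronounced /d/.

/d/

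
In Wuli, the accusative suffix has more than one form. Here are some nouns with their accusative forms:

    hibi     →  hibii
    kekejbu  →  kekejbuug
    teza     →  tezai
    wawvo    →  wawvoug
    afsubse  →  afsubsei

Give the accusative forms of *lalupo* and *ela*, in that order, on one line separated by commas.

lalupoug, elai

The alternation tracks the last vowel of the stem — -ug when the last vowel of the stem is a rounded vowel (*kekejbu*, *wawvo*); -i when the last vowel of the stem is an unrounded vowel (*hibi*, *teza*, *afsubse*).
*lalupo* — last vowel /o/ (a rounded vowel) → -ug → *lalupoug*.
*ela* — last vowel /a/ (an unrounded vowel) → -i → *elai*.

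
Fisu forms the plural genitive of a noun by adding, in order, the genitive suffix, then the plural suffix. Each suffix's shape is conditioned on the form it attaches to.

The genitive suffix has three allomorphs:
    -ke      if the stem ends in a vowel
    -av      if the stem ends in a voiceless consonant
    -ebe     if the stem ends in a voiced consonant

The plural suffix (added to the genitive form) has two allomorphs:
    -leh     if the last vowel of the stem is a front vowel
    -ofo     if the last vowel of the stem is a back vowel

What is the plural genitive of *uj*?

*uj* — final sound /j/ (a voiced consonant) → -ebe → *ujebe*.
The genitive form *ujebe* — last vowel /e/ (a front vowel) → -leh → *ujebeleh*.

ujebeleh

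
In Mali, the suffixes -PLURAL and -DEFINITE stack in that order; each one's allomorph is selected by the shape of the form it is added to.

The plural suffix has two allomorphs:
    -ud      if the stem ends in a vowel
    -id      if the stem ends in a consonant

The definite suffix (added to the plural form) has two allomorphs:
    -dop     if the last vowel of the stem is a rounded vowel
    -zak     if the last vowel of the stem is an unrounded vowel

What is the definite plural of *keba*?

*keba* — final sound /a/ (a vowel) → -ud → *kebaud*.
The plural form *kebaud* — last vowel /u/ (a rounded vowel) → -dop → *kebauddop*.

kebauddop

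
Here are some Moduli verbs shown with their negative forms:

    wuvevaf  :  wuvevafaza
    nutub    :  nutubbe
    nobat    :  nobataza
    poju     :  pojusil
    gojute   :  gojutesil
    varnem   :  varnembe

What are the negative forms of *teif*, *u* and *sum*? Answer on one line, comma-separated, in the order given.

The alternation tracks the final sound of the stem — -aza when the stem ends in a voiceless consonant (*wuvevaf*, *nobat*); -be when the stem ends in a voiced consonant (*nutub*, *varnem*); -sil when the stem ends in a vowel (*poju*, *gojute*).
*teif* — final sound /f/ (a voiceless consonant) → -aza → *teifaza*.
*u* — final sound /u/ (a vowel) → -sil → *usil*.
Since the final sound of *sum* is /m/ (a voiced consonant), it takes -be, giving *sumbe*.

teifaza, usil, sumbe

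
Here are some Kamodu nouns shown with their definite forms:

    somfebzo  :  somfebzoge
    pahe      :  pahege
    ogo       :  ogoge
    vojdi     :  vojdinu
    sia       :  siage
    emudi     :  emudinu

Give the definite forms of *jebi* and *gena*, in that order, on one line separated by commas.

The alternation tracks the last vowel of the stem — -nu when the last vowel of the stem is a high vowel (*vojdi*, *emudi*); -ge when the last vowel of the stem is a non-high vowel (*somfebzo*, *pahe*, *ogo*, *sia*).
*jebi*: last vowel = /i/, a high vowel → -nu → *jebinu*.
*gena*: last vowel = /a/, a non-high vowel → -ge → *genage*.

jebinu, genage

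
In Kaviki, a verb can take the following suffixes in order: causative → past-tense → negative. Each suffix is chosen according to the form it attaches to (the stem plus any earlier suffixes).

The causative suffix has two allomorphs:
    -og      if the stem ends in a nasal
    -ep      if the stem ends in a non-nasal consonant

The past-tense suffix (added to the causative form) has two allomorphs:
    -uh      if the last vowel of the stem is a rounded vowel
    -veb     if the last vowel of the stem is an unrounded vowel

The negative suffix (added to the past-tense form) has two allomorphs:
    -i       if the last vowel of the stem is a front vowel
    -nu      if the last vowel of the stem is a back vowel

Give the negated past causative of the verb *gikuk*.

Since the final consonant of *gikuk* is /k/ (non-nasal), it takes -ep, giving *gikukep*.
The causative form *gikukep* — last vowel /e/ (an unrounded vowel) → -veb → *gikukepveb*.
The past-tense form *gikukepveb* — last vowel /e/ (a front vowel) → -i → *gikukepvebi*.

gikukepvebi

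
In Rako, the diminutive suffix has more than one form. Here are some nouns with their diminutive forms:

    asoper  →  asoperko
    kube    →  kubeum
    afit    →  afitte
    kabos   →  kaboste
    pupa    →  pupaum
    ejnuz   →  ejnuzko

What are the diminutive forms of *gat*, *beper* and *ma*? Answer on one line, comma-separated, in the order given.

The suffix is conditioned by the final sound: -te when the stem ends in a voiceless consonant (*afit*, *kabos*); -ko when the stem ends in a voiced consonant (*asoper*, *ejnuz*); -um when the stem ends in a vowel (*kube*, *pupa*).
The final sound of *gat* is /t/, which is a voiceless consonant, so the suffix is -te, giving *gatte*.
Since the final sound of *beper* is /r/ (a voiced consonant), it takes -ko, giving *beperko*.
*ma*: final sound = /a/, a vowel → -um → *maum*.

gatte, beperko, maum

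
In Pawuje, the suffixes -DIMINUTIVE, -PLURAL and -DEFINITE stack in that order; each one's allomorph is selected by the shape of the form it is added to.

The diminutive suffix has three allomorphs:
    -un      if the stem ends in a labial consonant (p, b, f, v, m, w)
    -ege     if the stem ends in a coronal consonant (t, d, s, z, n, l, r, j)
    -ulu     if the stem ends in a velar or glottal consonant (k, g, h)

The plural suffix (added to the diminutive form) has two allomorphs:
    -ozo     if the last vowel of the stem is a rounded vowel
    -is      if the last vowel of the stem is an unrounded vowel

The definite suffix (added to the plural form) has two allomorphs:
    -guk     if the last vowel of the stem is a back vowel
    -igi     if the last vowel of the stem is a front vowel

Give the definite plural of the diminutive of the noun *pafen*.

pafenegeisigi

*pafen* — final consonant /n/ (coronal) → -ege → *pafenege*.
The diminutive form *pafenege* — last vowel /e/ (an unrounded vowel) → -is → *pafenegeis*.
The last vowel of the plural form *pafenegeis* is /i/, which is a front vowel, so the definite suffix is -igi, giving *pafenegeisigi*.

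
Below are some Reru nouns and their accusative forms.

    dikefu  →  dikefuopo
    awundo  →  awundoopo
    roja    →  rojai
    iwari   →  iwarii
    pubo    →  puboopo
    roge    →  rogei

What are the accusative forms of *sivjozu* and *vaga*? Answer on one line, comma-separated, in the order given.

The alternation tracks the last vowel of the stem — -opo when the last vowel of the stem is a rounded vowel (*dikefu*, *awundo*, *pubo*); -i when the last vowel of the stem is an unrounded vowel (*roja*, *iwari*, *roge*).
*sivjozu*: last vowel = /u/, a rounded vowel → -opo → *sivjozuopo*.
*vaga* — last vowel /a/ (an unrounded vowel) → -i → *vagai*.

sivjozuopo, vagai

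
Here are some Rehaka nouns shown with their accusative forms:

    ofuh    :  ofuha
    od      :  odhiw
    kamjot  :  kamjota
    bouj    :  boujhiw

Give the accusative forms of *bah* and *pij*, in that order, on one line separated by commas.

The alternation tracks the final consonant of the stem — -a when the stem ends in a voiceless consonant (*ofuh*, *kamjot*); -hiw when the stem ends in a voiced consonant (*od*, *bouj*).
*bah* — final consonant /h/ (voiceless) → -a → *baha*.
Since the final consonant of *pij* is /j/ (voiced), it takes -hiw, giving *pijhiw*.

baha, pijhiw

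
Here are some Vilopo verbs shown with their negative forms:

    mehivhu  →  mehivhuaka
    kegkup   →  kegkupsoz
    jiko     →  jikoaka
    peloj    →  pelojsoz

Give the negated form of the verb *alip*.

The pattern is consonant vs. vowel: -soz when the stem ends in a consonant (*kegkup*, *peloj*); -aka when the stem ends in a vowel (*mehivhu*, *jiko*).
*alip*: final sound = /p/, a consonant → -soz → *alipsoz*.

alipsoz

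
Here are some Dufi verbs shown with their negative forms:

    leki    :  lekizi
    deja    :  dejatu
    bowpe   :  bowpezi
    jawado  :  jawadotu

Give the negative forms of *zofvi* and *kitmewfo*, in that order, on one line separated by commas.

zofvizi, kitmewfotu

The pattern is front/back vowel harmony: -zi when the last vowel of the stem is a front vowel (*leki*, *bowpe*); -tu when the last vowel of the stem is a back vowel (*deja*, *jawado*).
*zofvi* — last vowel /i/ (a front vowel) → -zi → *zofvizi*.
*kitmewfo* — last vowel /o/ (a back vowel) → -tu → *kitmewfotu*.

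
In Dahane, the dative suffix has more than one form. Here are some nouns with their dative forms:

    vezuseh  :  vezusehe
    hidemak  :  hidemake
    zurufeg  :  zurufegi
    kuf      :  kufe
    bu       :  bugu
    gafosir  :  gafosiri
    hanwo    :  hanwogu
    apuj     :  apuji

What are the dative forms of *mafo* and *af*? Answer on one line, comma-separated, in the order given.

The alternation tracks the final sound of the stem — -e when the stem ends in a voiceless consonant (*vezuseh*, *hidemak*, *kuf*); -i when the stem ends in a voiced consonant (*zurufeg*, *gafosir*, *apuj*); -gu when the stem ends in a vowel (*bu*, *hanwo*).
The final sound of *mafo* is /o/, which is a vowel, so the suffix is -gu, giving *mafogu*.
*af*: final sound = /f/, a voiceless consonant → -e → *afe*.

mafogu, afe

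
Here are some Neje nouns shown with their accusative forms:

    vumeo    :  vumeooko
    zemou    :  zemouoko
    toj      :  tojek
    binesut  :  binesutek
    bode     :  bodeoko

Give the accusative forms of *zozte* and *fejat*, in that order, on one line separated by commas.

The alternation tracks the final sound of the stem — -ek when the stem ends in a consonant (*toj*, *binesut*); -oko when the stem ends in a vowel (*vumeo*, *zemou*, *bode*).
*zozte* — final sound /e/ (a vowel) → -oko → *zozteoko*.
*fejat* — final sound /t/ (a consonant) → -ek → *fejatek*.

zozteoko, fejatek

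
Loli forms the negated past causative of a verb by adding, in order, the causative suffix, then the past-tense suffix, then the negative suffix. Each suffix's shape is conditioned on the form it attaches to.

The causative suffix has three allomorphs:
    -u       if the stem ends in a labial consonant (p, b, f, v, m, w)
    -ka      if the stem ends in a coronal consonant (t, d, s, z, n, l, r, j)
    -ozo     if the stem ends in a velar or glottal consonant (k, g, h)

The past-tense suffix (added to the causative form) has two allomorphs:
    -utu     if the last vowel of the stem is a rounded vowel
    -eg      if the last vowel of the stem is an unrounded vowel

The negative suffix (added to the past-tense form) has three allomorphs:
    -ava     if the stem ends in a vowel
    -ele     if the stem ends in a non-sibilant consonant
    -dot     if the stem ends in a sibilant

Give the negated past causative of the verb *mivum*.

*mivum* — final consonant /m/ (labial) → -u → *mivumu*.
The causative form *mivumu*: last vowel = /u/, a rounded vowel → -utu → *mivumuutu*.
The final sound of the past-tense form *mivumuutu* is /u/, which is a vowel, so the negative suffix is -ava, giving *mivumuutuava*.

mivumuutuava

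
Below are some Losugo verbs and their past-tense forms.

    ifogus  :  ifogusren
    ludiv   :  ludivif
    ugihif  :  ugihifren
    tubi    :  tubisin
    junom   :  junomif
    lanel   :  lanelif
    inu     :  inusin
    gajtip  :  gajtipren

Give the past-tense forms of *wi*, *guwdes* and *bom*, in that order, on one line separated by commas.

The pattern is voicing of the final sound: -ren when the stem ends in a voiceless consonant (*ifogus*, *ugihif*, *gajtip*); -if when the stem ends in a voiced consonant (*ludiv*, *junom*, *lanel*); -sin when the stem ends in a vowel (*tubi*, *inu*).
The final sound of *wi* is /i/, which is a vowel, so the suffix is -sin, giving *wisin*.
The final sound of *guwdes* is /s/, which is a voiceless consonant, so the suffix is -ren, giving *guwdesren*.
Since the final sound of *bom* is /m/ (a voiced consonant), it takes -if, giving *bomif*.

wisin, guwdesren, bomif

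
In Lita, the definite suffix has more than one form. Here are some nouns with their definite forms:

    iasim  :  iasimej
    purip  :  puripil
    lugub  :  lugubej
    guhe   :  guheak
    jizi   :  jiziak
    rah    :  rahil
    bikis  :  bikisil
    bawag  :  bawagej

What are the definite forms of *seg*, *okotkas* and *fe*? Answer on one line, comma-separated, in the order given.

Looking at the final sound of each stem: -il when the stem ends in a voiceless consonant (*purip*, *rah*, *bikis*); -ej when the stem ends in a voiced consonant (*iasim*, *lugub*, *bawag*); -ak when the stem ends in a vowel (*guhe*, *jizi*).
*seg*: final sound = /g/, a voiced consonant → -ej → *segej*.
*okotkas* — final sound /s/ (a voiceless consonant) → -il → *okotkasil*.
The final sound of *fe* is /e/, which is a vowel, so the suffix is -ak, giving *feak*.

segej, okotkasil, feak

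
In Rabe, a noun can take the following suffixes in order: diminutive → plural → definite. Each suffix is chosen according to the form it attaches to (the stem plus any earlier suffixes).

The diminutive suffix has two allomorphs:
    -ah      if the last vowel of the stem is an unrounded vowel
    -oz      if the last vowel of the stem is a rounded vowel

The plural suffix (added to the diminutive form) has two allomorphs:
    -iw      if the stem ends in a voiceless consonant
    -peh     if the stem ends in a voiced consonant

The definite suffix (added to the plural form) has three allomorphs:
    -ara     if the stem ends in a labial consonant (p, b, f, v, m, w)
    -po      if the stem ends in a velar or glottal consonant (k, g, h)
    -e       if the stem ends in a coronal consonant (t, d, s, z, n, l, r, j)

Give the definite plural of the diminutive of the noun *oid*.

*oid* — last vowel /i/ (an unrounded vowel) → -ah → *oidah*.
The diminutive form *oidah* — final consonant /h/ (voiceless) → -iw → *oidahiw*.
The plural form *oidahiw*: final consonant = /w/, labial → -ara → *oidahiwara*.

oidahiwara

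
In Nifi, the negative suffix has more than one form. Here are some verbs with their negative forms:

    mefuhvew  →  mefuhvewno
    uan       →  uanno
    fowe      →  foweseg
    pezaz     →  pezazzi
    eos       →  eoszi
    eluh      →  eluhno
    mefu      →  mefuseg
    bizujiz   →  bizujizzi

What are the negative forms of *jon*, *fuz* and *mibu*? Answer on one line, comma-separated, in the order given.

jonno, fuzzi, mibuseg

Looking at the final sound of each stem: -zi when the stem ends in a sibilant (*pezaz*, *eos*, *bizujiz*); -no when the stem ends in a non-sibilant consonant (*mefuhvew*, *uan*, *eluh*); -seg when the stem ends in a vowel (*fowe*, *mefu*).
The final sound of *jon* is /n/, which is a non-sibilant consonant, so the suffix is -no, giving *jonno*.
*fuz*: final sound = /z/, a sibilant → -zi → *fuzzi*.
The final sound of *mibu* is /u/, which is a vowel, so the suffix is -seg, giving *mibuseg*.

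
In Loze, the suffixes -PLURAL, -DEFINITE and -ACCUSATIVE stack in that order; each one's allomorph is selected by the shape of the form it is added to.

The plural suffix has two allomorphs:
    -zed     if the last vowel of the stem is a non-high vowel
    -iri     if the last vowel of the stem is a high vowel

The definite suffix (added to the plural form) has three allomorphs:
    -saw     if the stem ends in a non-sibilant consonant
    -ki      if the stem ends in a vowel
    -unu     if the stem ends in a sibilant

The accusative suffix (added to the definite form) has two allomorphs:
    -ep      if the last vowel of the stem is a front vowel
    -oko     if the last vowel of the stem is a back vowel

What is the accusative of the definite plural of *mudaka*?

*mudaka*: last vowel = /a/, a non-high vowel → -zed → *mudakazed*.
The plural form *mudakazed*: final sound = /d/, a non-sibilant consonant → -saw → *mudakazedsaw*.
The definite form *mudakazedsaw* — last vowel /a/ (a back vowel) → -oko → *mudakazedsawoko*.

mudakazedsawoko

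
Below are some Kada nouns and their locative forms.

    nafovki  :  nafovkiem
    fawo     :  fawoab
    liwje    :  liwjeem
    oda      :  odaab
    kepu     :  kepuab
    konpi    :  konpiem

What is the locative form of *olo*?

oloab

The pattern is front/back vowel harmony: -em when the last vowel of the stem is a front vowel (*nafovki*, *liwje*, *konpi*); -ab when the last vowel of the stem is a back vowel (*fawo*, *oda*, *kepu*).
The last vowel of *olo* is /o/, which is a back vowel, so the suffix is -ab, giving *oloab*.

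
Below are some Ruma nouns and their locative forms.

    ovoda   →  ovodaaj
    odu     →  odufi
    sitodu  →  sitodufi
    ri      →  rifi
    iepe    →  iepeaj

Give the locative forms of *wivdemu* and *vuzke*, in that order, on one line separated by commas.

The pattern is height harmony: -fi when the last vowel of the stem is a high vowel (*odu*, *sitodu*, *ri*); -aj when the last vowel of the stem is a non-high vowel (*ovoda*, *iepe*).
The last vowel of *wivdemu* is /u/, which is a high vowel, so the suffix is -fi, giving *wivdemufi*.
The last vowel of *vuzke* is /e/, which is a non-high vowel, so the suffix is -aj, giving *vuzkeaj*.

wivdemufi, vuzkeaj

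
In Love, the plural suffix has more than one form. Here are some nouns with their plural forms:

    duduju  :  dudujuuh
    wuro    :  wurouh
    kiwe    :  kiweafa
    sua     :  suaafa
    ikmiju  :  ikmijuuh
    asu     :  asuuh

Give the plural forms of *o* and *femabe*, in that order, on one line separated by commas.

The alternation tracks the last vowel of the stem — -uh when the last vowel of the stem is a rounded vowel (*duduju*, *wuro*, *ikmiju*, *asu*); -afa when the last vowel of the stem is an unrounded vowel (*kiwe*, *sua*).
The last vowel of *o* is /o/, which is a rounded vowel, so the suffix is -uh, giving *ouh*.
The last vowel of *femabe* is /e/, which is an unrounded vowel, so the suffix is -afa, giving *femabeafa*.

ouh, femabeafa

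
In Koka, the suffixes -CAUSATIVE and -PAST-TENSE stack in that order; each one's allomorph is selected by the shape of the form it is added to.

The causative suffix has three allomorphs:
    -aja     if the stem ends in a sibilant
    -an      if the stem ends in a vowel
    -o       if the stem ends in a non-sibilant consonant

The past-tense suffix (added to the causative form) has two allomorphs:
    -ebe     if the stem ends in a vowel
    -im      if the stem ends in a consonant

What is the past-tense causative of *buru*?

Since the final sound of *buru* is /u/ (a vowel), it takes -an, giving *buruan*.
The causative form *buruan*: final sound = /n/, a consonant → -im → *buruanim*.

buruanim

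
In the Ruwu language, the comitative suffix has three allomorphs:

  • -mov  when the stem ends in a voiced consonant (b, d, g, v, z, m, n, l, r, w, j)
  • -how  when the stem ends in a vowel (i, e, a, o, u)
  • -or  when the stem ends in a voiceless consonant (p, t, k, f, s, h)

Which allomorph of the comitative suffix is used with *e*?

The final sound of *e* is /e/, which is a vowel, so the suffix is -how.

-how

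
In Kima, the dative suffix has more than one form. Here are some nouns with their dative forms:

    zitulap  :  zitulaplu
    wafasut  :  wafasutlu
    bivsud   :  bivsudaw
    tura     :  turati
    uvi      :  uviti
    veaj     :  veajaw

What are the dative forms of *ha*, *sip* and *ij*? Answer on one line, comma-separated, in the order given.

The pattern is voicing of the final sound: -lu when the stem ends in a voiceless consonant (*zitulap*, *wafasut*); -aw when the stem ends in a voiced consonant (*bivsud*, *veaj*); -ti when the stem ends in a vowel (*tura*, *uvi*).
The final sound of *ha* is /a/, which is a vowel, so the suffix is -ti, giving *hati*.
*sip* — final sound /p/ (a voiceless consonant) → -lu → *siplu*.
*ij*: final sound = /j/, a voiced consonant → -aw → *ijaw*.

hati, siplu, ijaw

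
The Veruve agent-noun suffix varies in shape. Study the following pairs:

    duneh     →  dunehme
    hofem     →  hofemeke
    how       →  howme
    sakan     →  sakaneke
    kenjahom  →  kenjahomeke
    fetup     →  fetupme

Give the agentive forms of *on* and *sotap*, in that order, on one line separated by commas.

oneke, sotapme

The suffix is conditioned by the final consonant: -eke when the stem ends in a nasal (*hofem*, *sakan*, *kenjahom*); -me when the stem ends in a non-nasal consonant (*duneh*, *how*, *fetup*).
The final consonant of *on* is /n/, which is a nasal, so the suffix is -eke, giving *oneke*.
*sotap* — final consonant /p/ (non-nasal) → -me → *sotapme*.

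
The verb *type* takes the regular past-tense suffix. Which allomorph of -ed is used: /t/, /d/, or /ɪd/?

/t/

The stem *type* ends in a voiceless consonant other than /t/.
The -ed suffix is realized as /ɪd/ after /t, d/; as /t/ after other voiceless consonants; and as /d/ after other voiced sounds.
So -ed on *type* is pronounced /t/.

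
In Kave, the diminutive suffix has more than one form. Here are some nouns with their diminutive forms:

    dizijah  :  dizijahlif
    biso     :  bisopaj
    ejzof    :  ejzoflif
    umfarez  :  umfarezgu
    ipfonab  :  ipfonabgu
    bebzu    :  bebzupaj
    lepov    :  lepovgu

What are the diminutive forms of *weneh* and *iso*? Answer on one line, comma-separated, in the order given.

The pattern is voicing of the final sound: -lif when the stem ends in a voiceless consonant (*dizijah*, *ejzof*); -gu when the stem ends in a voiced consonant (*umfarez*, *ipfonab*, *lepov*); -paj when the stem ends in a vowel (*biso*, *bebzu*).
*weneh* — final sound /h/ (a voiceless consonant) → -lif → *wenehlif*.
Since the final sound of *iso* is /o/ (a vowel), it takes -paj, giving *isopaj*.

wenehlif, isopaj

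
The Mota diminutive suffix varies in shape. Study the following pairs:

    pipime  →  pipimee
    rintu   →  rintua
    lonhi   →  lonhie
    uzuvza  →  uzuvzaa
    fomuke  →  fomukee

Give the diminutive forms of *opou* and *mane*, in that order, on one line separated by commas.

Looking at the last vowel of each stem: -e when the last vowel of the stem is a front vowel (*pipime*, *lonhi*, *fomuke*); -a when the last vowel of the stem is a back vowel (*rintu*, *uzuvza*).
Since the last vowel of *opou* is /u/ (a back vowel), it takes -a, giving *opoua*.
The last vowel of *mane* is /e/, which is a front vowel, so the suffix is -e, giving *manee*.

opoua, manee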